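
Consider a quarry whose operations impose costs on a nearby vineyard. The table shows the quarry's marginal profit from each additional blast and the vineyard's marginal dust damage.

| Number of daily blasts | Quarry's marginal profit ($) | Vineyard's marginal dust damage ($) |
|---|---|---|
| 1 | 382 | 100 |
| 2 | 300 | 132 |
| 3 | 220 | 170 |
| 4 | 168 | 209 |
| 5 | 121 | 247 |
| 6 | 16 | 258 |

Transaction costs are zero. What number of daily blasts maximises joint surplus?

Bargaining reaches the level where marginal profit last exceeds marginal dust damage.
That holds through level 3 (220 ≥ 170) but not at 4 (168 < 209).

3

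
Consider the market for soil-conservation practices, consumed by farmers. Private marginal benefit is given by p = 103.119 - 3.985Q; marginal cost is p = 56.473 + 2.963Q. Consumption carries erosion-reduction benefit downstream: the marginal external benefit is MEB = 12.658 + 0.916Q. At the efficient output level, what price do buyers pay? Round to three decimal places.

P = 63.940

Social marginal benefit = demand + MEB = 115.777 - 3.069Q.
Set SMB = MC: 115.777 - 3.069Q = 56.473 + 2.963Q → Q* = 9.8316.
Consumer price on the demand curve at Q*: 103.119 − 3.985×9.8316 = 63.9401.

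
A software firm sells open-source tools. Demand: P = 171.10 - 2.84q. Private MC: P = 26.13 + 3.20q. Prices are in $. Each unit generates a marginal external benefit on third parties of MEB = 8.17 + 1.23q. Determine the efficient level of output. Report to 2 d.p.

Social marginal cost = private MC − MEB = 17.96 + 1.97q.
Set SMC = demand: 17.96 + 1.97q = 171.10 - 2.84q → q* = 31.8378.

q* = 31.84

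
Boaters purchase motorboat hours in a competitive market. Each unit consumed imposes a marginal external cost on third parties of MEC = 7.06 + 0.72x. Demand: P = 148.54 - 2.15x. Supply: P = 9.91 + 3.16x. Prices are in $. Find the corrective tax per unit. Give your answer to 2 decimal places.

Social marginal benefit = demand − MEC = 141.48 - 2.87x.
Set SMB = MC: 141.48 - 2.87x = 9.91 + 3.16x → x* = 21.8192.
The Pigouvian tax equals MEC at x*: 7.06 + 0.72×21.8192 = 22.7698.

tax = $22.77 per unit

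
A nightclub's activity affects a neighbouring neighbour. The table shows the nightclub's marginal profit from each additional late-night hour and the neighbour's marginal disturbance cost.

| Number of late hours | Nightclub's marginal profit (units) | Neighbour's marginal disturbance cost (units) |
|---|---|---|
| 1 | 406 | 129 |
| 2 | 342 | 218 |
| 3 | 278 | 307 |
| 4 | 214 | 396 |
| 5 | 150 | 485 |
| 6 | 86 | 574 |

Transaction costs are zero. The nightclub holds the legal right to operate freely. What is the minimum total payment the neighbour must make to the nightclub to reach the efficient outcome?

728

Left alone the nightclub would choose level 6 (marginal profit stays positive).
Efficient level: k* = 2 (marginal profit ≥ marginal disturbance cost through 2).
The neighbour must at least cover the nightclub's forgone profit from cutting 6→2: 278 + 214 + 150 + 86 = 728.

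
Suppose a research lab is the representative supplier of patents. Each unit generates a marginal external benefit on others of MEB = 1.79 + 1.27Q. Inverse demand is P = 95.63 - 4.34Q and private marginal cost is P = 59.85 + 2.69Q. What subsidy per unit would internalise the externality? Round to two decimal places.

Social marginal cost = private MC − MEB = 58.06 + 1.42Q.
Set SMC = demand: 58.06 + 1.42Q = 95.63 - 4.34Q → Q* = 6.5226.
The Pigouvian subsidy equals MEB at Q*: 1.79 + 1.27×6.5226 = 10.0737.

subsidy = 10.07 per unit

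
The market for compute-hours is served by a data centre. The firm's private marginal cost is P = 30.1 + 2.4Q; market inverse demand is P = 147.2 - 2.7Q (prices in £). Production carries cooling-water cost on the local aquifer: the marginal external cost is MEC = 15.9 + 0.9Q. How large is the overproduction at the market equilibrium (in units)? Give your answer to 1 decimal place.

6.1 units

Market equilibrium (private): 30.1 + 2.4Q = 147.2 - 2.7Q → Q_m = 22.9608.
Social marginal cost = private MC + MEC = 46.0 + 3.3Q.
Set SMC = demand: 46.0 + 3.3Q = 147.2 - 2.7Q → Q* = 16.8667.
Gap = |22.9608 − 16.8667| = 6.0941.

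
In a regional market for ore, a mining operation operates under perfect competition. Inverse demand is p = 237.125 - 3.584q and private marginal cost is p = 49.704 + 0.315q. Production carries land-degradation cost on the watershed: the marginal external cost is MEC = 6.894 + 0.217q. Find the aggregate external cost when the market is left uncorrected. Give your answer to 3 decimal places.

582.091

Market equilibrium (private): 49.704 + 0.315q = 237.125 - 3.584q → q_m = 48.0690.
Total external cost = ∫₀^{q_m} (6.894 + 0.217q) dq = 6.894×48.0690 + ½×0.217×48.0690² = 582.0909.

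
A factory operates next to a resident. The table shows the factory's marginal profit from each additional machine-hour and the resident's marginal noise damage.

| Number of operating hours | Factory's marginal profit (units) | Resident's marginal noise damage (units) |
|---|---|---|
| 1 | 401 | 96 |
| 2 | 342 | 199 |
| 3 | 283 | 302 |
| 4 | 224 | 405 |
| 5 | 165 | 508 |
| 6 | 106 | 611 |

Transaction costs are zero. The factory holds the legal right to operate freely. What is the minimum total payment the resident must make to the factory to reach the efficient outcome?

Left alone the factory would choose level 6 (marginal profit stays positive).
Efficient level: k* = 2 (marginal profit ≥ marginal noise damage through 2).
The resident must at least cover the factory's forgone profit from cutting 6→2: 283 + 224 + 165 + 106 = 778.

778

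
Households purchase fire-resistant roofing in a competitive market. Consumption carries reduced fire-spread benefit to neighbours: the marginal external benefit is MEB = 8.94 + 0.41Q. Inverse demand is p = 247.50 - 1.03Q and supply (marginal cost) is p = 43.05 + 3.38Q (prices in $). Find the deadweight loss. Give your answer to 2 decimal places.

DWL = $97.64

Market equilibrium (private): 43.05 + 3.38Q = 247.50 - 1.03Q → Q_m = 46.3605.
Social marginal benefit = demand + MEB = 256.44 - 0.62Q.
Set SMB = MC: 256.44 - 0.62Q = 43.05 + 3.38Q → Q* = 53.3475.
Height of the DWL triangle at Q_m is SMB(Q_m) − MC(Q_m) = MEB(Q_m) = 27.9478.
DWL = ½ × 6.9870 × 27.9478 = 97.6356.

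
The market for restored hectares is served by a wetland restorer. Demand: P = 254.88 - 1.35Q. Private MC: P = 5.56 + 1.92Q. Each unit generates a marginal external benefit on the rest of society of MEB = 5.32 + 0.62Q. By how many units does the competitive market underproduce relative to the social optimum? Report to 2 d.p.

19.85 units

Market equilibrium (private): 5.56 + 1.92Q = 254.88 - 1.35Q → Q_m = 76.2446.
Social marginal cost = private MC − MEB = 0.24 + 1.30Q.
Set SMC = demand: 0.24 + 1.30Q = 254.88 - 1.35Q → Q* = 96.0906.
Gap = |76.2446 − 96.0906| = 19.8460.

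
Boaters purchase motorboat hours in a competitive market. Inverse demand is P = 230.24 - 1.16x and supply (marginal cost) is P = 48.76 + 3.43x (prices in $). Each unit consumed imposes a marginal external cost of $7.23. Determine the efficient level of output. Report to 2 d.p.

Social marginal benefit = demand − MEC = 223.01 - 1.16x.
Set SMB = MC: 223.01 - 1.16x = 48.76 + 3.43x → x* = 37.9630.

x* = 37.96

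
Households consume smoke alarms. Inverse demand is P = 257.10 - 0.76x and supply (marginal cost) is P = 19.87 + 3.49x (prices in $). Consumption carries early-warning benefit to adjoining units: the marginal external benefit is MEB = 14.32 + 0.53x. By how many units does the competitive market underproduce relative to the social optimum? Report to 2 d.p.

Market equilibrium (private): 19.87 + 3.49x = 257.10 - 0.76x → x_m = 55.8188.
Social marginal benefit = demand + MEB = 271.42 - 0.23x.
Set SMB = MC: 271.42 - 0.23x = 19.87 + 3.49x → x* = 67.6210.
Gap = |55.8188 − 67.6210| = 11.8022.

11.80 units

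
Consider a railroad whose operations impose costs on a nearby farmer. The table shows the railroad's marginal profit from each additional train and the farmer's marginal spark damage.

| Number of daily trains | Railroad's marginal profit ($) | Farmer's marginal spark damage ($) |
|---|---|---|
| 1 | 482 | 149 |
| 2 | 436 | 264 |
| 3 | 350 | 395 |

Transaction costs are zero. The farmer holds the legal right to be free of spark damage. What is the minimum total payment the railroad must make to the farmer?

$413

Efficient level: marginal profit ≥ marginal spark damage through level 2, so k* = 2.
With the farmer holding the right, the railroad must at least compensate total damage at k*: 149 + 264 = 413.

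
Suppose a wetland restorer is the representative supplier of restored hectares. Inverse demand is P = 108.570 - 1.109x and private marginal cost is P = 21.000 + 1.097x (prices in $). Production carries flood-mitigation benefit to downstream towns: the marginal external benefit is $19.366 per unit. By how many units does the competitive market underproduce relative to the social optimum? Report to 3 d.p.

8.779 units

Market equilibrium (private): 21.000 + 1.097x = 108.570 - 1.109x → x_m = 39.6963.
Social marginal cost = private MC − MEB = 1.634 + 1.097x.
Set SMC = demand: 1.634 + 1.097x = 108.570 - 1.109x → x* = 48.4751.
Gap = |39.6963 − 48.4751| = 8.7788.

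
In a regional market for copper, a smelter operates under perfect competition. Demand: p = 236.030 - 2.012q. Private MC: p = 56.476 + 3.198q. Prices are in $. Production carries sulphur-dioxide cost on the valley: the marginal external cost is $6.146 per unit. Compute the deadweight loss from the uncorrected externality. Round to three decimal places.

DWL = $3.625

Market equilibrium (private): 56.476 + 3.198q = 236.030 - 2.012q → q_m = 34.4633.
Social marginal cost = private MC + MEC = 62.622 + 3.198q.
Set SMC = demand: 62.622 + 3.198q = 236.030 - 2.012q → q* = 33.2837.
The loss is the area between SMC and demand from q* to q_m; with linear curves that's a triangle of height MEC(q_m).
DWL = ½ × 1.1796 × 6.1460 = 3.6249.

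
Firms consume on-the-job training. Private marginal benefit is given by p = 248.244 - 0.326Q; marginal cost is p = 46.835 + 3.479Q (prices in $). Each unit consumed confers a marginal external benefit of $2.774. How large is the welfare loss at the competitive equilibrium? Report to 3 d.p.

Market equilibrium (private): 46.835 + 3.479Q = 248.244 - 0.326Q → Q_m = 52.9327.
Social marginal benefit = demand + MEB = 251.018 - 0.326Q.
Set SMB = MC: 251.018 - 0.326Q = 46.835 + 3.479Q → Q* = 53.6618.
The welfare-loss triangle has base |Q_m − Q*| and height MEB(Q_m) (the vertical gap between SMB and MC is zero at Q* and MEB at Q_m).
DWL = ½ × 0.7291 × 2.7740 = 1.0113.

DWL = $1.011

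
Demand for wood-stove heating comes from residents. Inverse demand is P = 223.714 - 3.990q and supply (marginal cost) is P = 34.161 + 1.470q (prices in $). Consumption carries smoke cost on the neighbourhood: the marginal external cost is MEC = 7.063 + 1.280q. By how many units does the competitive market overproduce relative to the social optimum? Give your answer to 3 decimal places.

Market equilibrium (private): 34.161 + 1.470q = 223.714 - 3.990q → q_m = 34.7167.
Social marginal benefit = demand − MEC = 216.651 - 5.270q.
Set SMB = MC: 216.651 - 5.270q = 34.161 + 1.470q → q* = 27.0757.
Gap = |34.7167 − 27.0757| = 7.6410.

7.641 units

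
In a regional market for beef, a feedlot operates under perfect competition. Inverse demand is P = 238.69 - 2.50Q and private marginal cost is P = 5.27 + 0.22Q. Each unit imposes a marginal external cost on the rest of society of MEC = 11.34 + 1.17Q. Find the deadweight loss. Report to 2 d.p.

Market equilibrium (private): 5.27 + 0.22Q = 238.69 - 2.50Q → Q_m = 85.8162.
Social marginal cost = private MC + MEC = 16.61 + 1.39Q.
Set SMC = demand: 16.61 + 1.39Q = 238.69 - 2.50Q → Q* = 57.0900.
The loss is the area between SMC and demand from Q* to Q_m; with linear curves that's a triangle of height MEC(Q_m).
DWL = ½ × 28.7262 × 111.7449 = 1605.0032.

DWL = 1605.00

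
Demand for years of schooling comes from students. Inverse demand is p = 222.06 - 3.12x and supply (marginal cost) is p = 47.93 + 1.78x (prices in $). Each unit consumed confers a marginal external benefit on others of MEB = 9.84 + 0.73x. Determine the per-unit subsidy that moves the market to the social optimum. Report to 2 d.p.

subsidy = $42.05 per unit

Social marginal benefit = demand + MEB = 231.90 - 2.39x.
Set SMB = MC: 231.90 - 2.39x = 47.93 + 1.78x → x* = 44.1175.
The Pigouvian subsidy equals MEB at x*: 9.84 + 0.73×44.1175 = 42.0458.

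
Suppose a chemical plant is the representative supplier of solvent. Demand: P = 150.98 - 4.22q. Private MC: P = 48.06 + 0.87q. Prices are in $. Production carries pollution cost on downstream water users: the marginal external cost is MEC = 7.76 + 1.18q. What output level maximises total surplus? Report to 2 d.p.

Social marginal cost = private MC + MEC = 55.82 + 2.05q.
Set SMC = demand: 55.82 + 2.05q = 150.98 - 4.22q → q* = 15.1770.

q* = 15.18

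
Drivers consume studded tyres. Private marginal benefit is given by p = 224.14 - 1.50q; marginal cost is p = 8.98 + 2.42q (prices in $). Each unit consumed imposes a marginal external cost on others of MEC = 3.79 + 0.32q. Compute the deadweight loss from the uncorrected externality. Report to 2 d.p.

Market equilibrium (private): 8.98 + 2.42q = 224.14 - 1.50q → q_m = 54.8878.
Social marginal benefit = demand − MEC = 220.35 - 1.82q.
Set SMB = MC: 220.35 - 1.82q = 8.98 + 2.42q → q* = 49.8514.
Height of the DWL triangle at q_m is MC(q_m) − SMB(q_m) = MEC(q_m) = 21.3541.
DWL = ½ × 5.0364 × 21.3541 = 53.7739.

DWL = $53.77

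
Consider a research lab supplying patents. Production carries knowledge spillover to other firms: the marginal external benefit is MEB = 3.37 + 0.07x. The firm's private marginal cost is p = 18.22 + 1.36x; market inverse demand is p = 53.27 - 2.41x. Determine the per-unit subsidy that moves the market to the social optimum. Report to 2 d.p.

subsidy = 4.10 per unit

Social marginal cost = private MC − MEB = 14.85 + 1.29x.
Set SMC = demand: 14.85 + 1.29x = 53.27 - 2.41x → x* = 10.3838.
The Pigouvian subsidy equals MEB at x*: 3.37 + 0.07×10.3838 = 4.0969.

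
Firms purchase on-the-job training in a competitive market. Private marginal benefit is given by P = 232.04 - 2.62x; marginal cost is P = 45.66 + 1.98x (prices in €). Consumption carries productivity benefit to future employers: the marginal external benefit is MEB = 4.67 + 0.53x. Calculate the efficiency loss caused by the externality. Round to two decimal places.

DWL = €83.97

Market equilibrium (private): 45.66 + 1.98x = 232.04 - 2.62x → x_m = 40.5174.
Social marginal benefit = demand + MEB = 236.71 - 2.09x.
Set SMB = MC: 236.71 - 2.09x = 45.66 + 1.98x → x* = 46.9410.
The loss is the area between SMB and MC from x* to x_m; with linear curves that's a triangle of height MEB(x_m).
DWL = ½ × 6.4236 × 26.1442 = 83.9699.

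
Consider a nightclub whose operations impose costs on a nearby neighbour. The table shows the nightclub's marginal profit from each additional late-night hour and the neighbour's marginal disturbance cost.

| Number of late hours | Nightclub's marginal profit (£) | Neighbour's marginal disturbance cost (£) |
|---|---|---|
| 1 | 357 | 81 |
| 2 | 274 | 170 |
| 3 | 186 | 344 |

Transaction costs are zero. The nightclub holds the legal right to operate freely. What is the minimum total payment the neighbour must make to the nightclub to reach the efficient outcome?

£186

Left alone the nightclub would choose level 3 (marginal profit stays positive).
Efficient level: k* = 2 (marginal profit ≥ marginal disturbance cost through 2).
The neighbour must at least cover the nightclub's forgone profit from cutting 3→2: 186 = 186.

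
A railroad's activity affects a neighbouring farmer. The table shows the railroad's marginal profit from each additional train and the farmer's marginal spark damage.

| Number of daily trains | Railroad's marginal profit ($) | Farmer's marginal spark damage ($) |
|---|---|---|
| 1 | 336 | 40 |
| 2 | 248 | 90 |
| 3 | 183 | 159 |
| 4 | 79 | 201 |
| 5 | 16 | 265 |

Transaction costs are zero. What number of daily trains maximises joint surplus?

3

Bargaining reaches the level where marginal profit last exceeds marginal spark damage.
That holds through level 3 (183 ≥ 159) but not at 4 (79 < 201).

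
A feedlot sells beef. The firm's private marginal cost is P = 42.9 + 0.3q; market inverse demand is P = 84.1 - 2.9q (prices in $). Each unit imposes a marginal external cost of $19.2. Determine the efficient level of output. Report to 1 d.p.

Social marginal cost = private MC + MEC = 62.1 + 0.3q.
Set SMC = demand: 62.1 + 0.3q = 84.1 - 2.9q → q* = 6.8750.

q* = 6.9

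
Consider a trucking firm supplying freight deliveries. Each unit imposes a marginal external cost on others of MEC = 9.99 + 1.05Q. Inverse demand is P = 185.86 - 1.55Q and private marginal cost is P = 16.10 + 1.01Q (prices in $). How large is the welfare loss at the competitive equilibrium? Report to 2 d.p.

DWL = $877.98

Market equilibrium (private): 16.10 + 1.01Q = 185.86 - 1.55Q → Q_m = 66.3125.
Social marginal cost = private MC + MEC = 26.09 + 2.06Q.
Set SMC = demand: 26.09 + 2.06Q = 185.86 - 1.55Q → Q* = 44.2576.
Height of the DWL triangle at Q_m is SMC(Q_m) − demand(Q_m) = MEC(Q_m) = 79.6181.
DWL = ½ × 22.0549 × 79.6181 = 877.9846.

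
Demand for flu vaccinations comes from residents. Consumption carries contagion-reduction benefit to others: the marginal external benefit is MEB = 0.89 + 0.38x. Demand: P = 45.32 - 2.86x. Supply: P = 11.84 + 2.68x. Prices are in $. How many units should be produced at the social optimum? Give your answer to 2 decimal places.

Social marginal benefit = demand + MEB = 46.21 - 2.48x.
Set SMB = MC: 46.21 - 2.48x = 11.84 + 2.68x → x* = 6.6609.

x* = 6.66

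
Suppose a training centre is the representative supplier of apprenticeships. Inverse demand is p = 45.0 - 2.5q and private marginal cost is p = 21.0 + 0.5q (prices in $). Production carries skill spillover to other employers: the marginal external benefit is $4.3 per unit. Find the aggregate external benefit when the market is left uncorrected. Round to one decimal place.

Market equilibrium (private): 21.0 + 0.5q = 45.0 - 2.5q → q_m = 8.0000.
Total external benefit = MEB × q_m = 4.3 × 8.0000 = 34.4000.

$34.4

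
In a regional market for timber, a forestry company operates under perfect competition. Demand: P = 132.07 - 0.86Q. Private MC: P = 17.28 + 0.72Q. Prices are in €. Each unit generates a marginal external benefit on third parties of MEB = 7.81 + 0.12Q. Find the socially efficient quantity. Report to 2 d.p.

Social marginal cost = private MC − MEB = 9.47 + 0.60Q.
Set SMC = demand: 9.47 + 0.60Q = 132.07 - 0.86Q → Q* = 83.9726.

Q* = 83.97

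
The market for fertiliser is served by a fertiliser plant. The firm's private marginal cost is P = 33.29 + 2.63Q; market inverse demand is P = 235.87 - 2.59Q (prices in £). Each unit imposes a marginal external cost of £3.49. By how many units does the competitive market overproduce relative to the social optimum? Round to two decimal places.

Market equilibrium (private): 33.29 + 2.63Q = 235.87 - 2.59Q → Q_m = 38.8084.
Social marginal cost = private MC + MEC = 36.78 + 2.63Q.
Set SMC = demand: 36.78 + 2.63Q = 235.87 - 2.59Q → Q* = 38.1398.
Gap = |38.8084 − 38.1398| = 0.6686.

0.67 units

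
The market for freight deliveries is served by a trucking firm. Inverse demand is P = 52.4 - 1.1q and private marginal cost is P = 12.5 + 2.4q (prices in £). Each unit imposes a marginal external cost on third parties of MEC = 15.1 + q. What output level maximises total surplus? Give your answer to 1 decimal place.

q* = 5.5

Social marginal cost = private MC + MEC = 27.6 + 3.4q.
Set SMC = demand: 27.6 + 3.4q = 52.4 - 1.1q → q* = 5.5111.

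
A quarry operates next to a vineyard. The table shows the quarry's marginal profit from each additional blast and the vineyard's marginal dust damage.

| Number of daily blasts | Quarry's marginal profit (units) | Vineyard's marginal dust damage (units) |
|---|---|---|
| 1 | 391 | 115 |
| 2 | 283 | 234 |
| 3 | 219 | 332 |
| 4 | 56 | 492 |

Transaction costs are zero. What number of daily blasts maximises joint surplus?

Bargaining reaches the level where marginal profit last exceeds marginal dust damage.
That holds through level 2 (283 ≥ 234) but not at 3 (219 < 332).

2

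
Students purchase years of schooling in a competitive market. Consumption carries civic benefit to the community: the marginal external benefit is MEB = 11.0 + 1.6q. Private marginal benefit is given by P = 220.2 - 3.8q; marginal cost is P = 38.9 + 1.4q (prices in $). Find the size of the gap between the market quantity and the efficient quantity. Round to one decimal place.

18.6 units

Market equilibrium (private): 38.9 + 1.4q = 220.2 - 3.8q → q_m = 34.8654.
Social marginal benefit = demand + MEB = 231.2 - 2.2q.
Set SMB = MC: 231.2 - 2.2q = 38.9 + 1.4q → q* = 53.4167.
Gap = |34.8654 − 53.4167| = 18.5513.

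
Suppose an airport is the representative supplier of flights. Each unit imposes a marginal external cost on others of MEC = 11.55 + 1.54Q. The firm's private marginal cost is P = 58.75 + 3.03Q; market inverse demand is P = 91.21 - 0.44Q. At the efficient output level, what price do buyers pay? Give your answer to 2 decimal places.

Social marginal cost = private MC + MEC = 70.30 + 4.57Q.
Set SMC = demand: 70.30 + 4.57Q = 91.21 - 0.44Q → Q* = 4.1737.
Consumer price on the demand curve at Q*: 91.21 − 0.44×4.1737 = 89.3736.

P = 89.37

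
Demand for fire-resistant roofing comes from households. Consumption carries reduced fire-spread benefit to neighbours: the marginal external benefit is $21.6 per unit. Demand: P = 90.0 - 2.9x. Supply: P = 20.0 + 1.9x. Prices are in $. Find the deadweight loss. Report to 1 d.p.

DWL = $48.6

Market equilibrium (private): 20.0 + 1.9x = 90.0 - 2.9x → x_m = 14.5833.
Social marginal benefit = demand + MEB = 111.6 - 2.9x.
Set SMB = MC: 111.6 - 2.9x = 20.0 + 1.9x → x* = 19.0833.
The loss is the area between SMB and MC from x* to x_m; with linear curves that's a triangle of height MEB(x_m).
DWL = ½ × 4.5000 × 21.6000 = 48.6000.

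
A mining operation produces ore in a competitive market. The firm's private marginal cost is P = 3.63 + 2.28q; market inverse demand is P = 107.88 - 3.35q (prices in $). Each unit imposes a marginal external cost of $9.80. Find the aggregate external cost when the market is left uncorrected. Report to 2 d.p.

Market equilibrium (private): 3.63 + 2.28q = 107.88 - 3.35q → q_m = 18.5169.
Total external cost = MEC × q_m = 9.80 × 18.5169 = 181.4656.

$181.47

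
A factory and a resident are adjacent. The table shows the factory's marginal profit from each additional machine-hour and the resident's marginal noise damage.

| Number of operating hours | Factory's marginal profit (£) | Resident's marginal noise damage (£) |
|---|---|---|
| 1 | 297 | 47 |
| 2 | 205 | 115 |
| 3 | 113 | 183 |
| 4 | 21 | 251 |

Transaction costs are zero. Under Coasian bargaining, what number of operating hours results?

2

Bargaining reaches the level where marginal profit last exceeds marginal noise damage.
That holds through level 2 (205 ≥ 115) but not at 3 (113 < 183).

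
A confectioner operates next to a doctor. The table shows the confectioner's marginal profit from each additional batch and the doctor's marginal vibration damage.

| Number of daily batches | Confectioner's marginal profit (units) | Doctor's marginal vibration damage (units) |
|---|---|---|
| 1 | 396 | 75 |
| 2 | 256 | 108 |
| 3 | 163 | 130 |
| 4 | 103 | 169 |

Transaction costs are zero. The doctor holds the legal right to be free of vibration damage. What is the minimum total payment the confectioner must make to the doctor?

Efficient level: marginal profit ≥ marginal vibration damage through level 3, so k* = 3.
With the doctor holding the right, the confectioner must at least compensate total damage at k*: 75 + 108 + 130 = 313.

313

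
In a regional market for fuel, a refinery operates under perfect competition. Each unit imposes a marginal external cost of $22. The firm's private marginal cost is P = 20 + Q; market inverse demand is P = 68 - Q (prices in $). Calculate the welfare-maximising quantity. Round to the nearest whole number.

Social marginal cost = private MC + MEC = 42 + Q.
Set SMC = demand: 42 + Q = 68 - Q → Q* = 13.0000.

Q* = 13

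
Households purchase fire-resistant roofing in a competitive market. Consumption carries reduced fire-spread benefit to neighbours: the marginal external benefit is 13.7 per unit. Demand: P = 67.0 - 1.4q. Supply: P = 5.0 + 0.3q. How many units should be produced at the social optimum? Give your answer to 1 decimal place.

Social marginal benefit = demand + MEB = 80.7 - 1.4q.
Set SMB = MC: 80.7 - 1.4q = 5.0 + 0.3q → q* = 44.5294.

q* = 44.5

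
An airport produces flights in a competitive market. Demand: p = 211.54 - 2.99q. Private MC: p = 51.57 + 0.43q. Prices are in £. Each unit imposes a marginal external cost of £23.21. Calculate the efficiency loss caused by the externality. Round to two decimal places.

DWL = £78.76

Market equilibrium (private): 51.57 + 0.43q = 211.54 - 2.99q → q_m = 46.7749.
Social marginal cost = private MC + MEC = 74.78 + 0.43q.
Set SMC = demand: 74.78 + 0.43q = 211.54 - 2.99q → q* = 39.9883.
The welfare-loss triangle has base |q_m − q*| and height MEC(q_m) (the vertical gap between SMC and demand is zero at q* and MEC at q_m).
DWL = ½ × 6.7866 × 23.2100 = 78.7585.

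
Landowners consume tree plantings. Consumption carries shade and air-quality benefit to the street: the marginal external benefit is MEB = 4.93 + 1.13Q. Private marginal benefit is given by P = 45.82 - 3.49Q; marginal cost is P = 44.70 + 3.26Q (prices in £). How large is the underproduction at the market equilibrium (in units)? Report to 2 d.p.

0.91 units

Market equilibrium (private): 44.70 + 3.26Q = 45.82 - 3.49Q → Q_m = 0.1659.
Social marginal benefit = demand + MEB = 50.75 - 2.36Q.
Set SMB = MC: 50.75 - 2.36Q = 44.70 + 3.26Q → Q* = 1.0765.
Gap = |0.1659 − 1.0765| = 0.9106.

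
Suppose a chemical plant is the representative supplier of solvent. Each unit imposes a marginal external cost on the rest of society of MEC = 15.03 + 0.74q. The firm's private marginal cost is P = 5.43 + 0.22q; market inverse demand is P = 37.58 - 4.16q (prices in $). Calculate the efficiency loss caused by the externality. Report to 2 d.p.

DWL = $40.89

Market equilibrium (private): 5.43 + 0.22q = 37.58 - 4.16q → q_m = 7.3402.
Social marginal cost = private MC + MEC = 20.46 + 0.96q.
Set SMC = demand: 20.46 + 0.96q = 37.58 - 4.16q → q* = 3.3438.
Between q* and q_m the wedge SMC − demand runs linearly from 0 to MEC(q_m), so the loss is a triangle.
DWL = ½ × 3.9964 × 20.4617 = 40.8866.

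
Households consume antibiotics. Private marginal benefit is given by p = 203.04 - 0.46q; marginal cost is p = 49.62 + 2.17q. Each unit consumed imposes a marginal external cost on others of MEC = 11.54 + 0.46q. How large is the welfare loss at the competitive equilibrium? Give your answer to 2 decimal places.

Market equilibrium (private): 49.62 + 2.17q = 203.04 - 0.46q → q_m = 58.3346.
Social marginal benefit = demand − MEC = 191.50 - 0.92q.
Set SMB = MC: 191.50 - 0.92q = 49.62 + 2.17q → q* = 45.9159.
Between q* and q_m the wedge MC − SMB runs linearly from 0 to MEC(q_m), so the loss is a triangle.
DWL = ½ × 12.4187 × 38.3739 = 238.2770.

DWL = 238.28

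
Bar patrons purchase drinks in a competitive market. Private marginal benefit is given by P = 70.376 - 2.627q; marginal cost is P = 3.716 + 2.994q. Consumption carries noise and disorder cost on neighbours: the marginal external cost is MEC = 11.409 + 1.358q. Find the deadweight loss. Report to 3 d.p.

DWL = 54.234

Market equilibrium (private): 3.716 + 2.994q = 70.376 - 2.627q → q_m = 11.8591.
Social marginal benefit = demand − MEC = 58.967 - 3.985q.
Set SMB = MC: 58.967 - 3.985q = 3.716 + 2.994q → q* = 7.9168.
Height of the DWL triangle at q_m is MC(q_m) − SMB(q_m) = MEC(q_m) = 27.5137.
DWL = ½ × 3.9423 × 27.5137 = 54.2336.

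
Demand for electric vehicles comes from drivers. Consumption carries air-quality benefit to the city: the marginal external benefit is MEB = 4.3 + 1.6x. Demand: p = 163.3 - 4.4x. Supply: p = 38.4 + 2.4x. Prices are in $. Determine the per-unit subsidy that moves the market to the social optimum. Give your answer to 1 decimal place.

subsidy = $44.1 per unit

Social marginal benefit = demand + MEB = 167.6 - 2.8x.
Set SMB = MC: 167.6 - 2.8x = 38.4 + 2.4x → x* = 24.8462.
The Pigouvian subsidy equals MEB at x*: 4.3 + 1.6×24.8462 = 44.0539.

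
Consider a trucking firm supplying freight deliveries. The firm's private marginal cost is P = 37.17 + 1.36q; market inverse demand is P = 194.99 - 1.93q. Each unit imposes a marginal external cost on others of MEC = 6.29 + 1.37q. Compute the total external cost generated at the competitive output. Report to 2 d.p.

1877.97

Market equilibrium (private): 37.17 + 1.36q = 194.99 - 1.93q → q_m = 47.9696.
Total external cost = ∫₀^{q_m} (6.29 + 1.37q) dq = 6.29×47.9696 + ½×1.37×47.9696² = 1877.9703.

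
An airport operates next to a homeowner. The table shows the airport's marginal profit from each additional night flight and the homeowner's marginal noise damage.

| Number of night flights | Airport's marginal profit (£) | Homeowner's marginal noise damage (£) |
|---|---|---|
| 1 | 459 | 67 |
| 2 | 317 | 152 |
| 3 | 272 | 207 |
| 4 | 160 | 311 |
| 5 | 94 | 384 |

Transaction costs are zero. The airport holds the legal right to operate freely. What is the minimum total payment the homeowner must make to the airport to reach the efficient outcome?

£254

Left alone the airport would choose level 5 (marginal profit stays positive).
Efficient level: k* = 3 (marginal profit ≥ marginal noise damage through 3).
The homeowner must at least cover the airport's forgone profit from cutting 5→3: 160 + 94 = 254.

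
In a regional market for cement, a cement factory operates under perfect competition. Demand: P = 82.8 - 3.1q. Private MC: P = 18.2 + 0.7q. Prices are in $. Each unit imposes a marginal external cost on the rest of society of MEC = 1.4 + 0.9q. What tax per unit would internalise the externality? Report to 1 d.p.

tax = $13.5 per unit

Social marginal cost = private MC + MEC = 19.6 + 1.6q.
Set SMC = demand: 19.6 + 1.6q = 82.8 - 3.1q → q* = 13.4468.
The Pigouvian tax equals MEC at q*: 1.4 + 0.9×13.4468 = 13.5021.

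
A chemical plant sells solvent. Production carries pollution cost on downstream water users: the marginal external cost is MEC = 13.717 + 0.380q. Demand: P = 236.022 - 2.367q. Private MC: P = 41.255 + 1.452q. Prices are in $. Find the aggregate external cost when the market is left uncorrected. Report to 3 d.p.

$1193.740

Market equilibrium (private): 41.255 + 1.452q = 236.022 - 2.367q → q_m = 50.9995.
Total external cost = ∫₀^{q_m} (13.717 + 0.380q) dq = 13.717×50.9995 + ½×0.380×50.9995² = 1193.7405.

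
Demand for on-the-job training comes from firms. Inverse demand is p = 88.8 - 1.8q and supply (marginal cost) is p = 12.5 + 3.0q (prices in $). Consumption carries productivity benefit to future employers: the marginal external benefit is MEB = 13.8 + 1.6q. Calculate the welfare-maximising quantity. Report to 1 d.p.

q* = 28.2

Social marginal benefit = demand + MEB = 102.6 - 0.2q.
Set SMB = MC: 102.6 - 0.2q = 12.5 + 3.0q → q* = 28.1563.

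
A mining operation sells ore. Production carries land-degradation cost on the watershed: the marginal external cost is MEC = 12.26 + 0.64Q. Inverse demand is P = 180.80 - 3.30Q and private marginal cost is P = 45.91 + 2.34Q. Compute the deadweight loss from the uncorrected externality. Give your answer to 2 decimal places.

DWL = 60.50

Market equilibrium (private): 45.91 + 2.34Q = 180.80 - 3.30Q → Q_m = 23.9167.
Social marginal cost = private MC + MEC = 58.17 + 2.98Q.
Set SMC = demand: 58.17 + 2.98Q = 180.80 - 3.30Q → Q* = 19.5271.
The loss is the area between SMC and demand from Q* to Q_m; with linear curves that's a triangle of height MEC(Q_m).
DWL = ½ × 4.3896 × 27.5667 = 60.5034.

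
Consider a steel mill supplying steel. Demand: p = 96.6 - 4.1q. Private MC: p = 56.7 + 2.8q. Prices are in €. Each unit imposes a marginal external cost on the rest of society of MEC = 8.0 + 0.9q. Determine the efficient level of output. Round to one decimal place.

Social marginal cost = private MC + MEC = 64.7 + 3.7q.
Set SMC = demand: 64.7 + 3.7q = 96.6 - 4.1q → q* = 4.0897.

q* = 4.1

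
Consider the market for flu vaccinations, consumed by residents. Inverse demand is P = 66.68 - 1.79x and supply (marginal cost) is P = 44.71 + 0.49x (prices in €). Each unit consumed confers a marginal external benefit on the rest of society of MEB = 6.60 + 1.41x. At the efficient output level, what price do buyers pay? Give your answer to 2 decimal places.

Social marginal benefit = demand + MEB = 73.28 - 0.38x.
Set SMB = MC: 73.28 - 0.38x = 44.71 + 0.49x → x* = 32.8391.
Consumer price on the demand curve at x*: 66.68 − 1.79×32.8391 = 7.8980.

P = €7.90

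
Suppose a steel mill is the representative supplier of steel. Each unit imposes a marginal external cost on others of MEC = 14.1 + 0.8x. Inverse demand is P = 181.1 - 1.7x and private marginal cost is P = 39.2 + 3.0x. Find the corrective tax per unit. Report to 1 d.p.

Social marginal cost = private MC + MEC = 53.3 + 3.8x.
Set SMC = demand: 53.3 + 3.8x = 181.1 - 1.7x → x* = 23.2364.
The Pigouvian tax equals MEC at x*: 14.1 + 0.8×23.2364 = 32.6891.

tax = 32.7 per unit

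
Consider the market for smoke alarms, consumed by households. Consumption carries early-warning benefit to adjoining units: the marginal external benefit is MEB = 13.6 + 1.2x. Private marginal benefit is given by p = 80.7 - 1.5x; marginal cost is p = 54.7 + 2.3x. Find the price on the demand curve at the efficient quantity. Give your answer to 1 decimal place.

P = 57.9

Social marginal benefit = demand + MEB = 94.3 - 0.3x.
Set SMB = MC: 94.3 - 0.3x = 54.7 + 2.3x → x* = 15.2308.
Consumer price on the demand curve at x*: 80.7 − 1.5×15.2308 = 57.8538.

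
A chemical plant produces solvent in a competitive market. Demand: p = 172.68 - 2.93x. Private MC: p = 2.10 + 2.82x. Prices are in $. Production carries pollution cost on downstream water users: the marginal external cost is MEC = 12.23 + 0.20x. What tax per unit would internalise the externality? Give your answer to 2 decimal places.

tax = $17.55 per unit

Social marginal cost = private MC + MEC = 14.33 + 3.02x.
Set SMC = demand: 14.33 + 3.02x = 172.68 - 2.93x → x* = 26.6134.
The Pigouvian tax equals MEC at x*: 12.23 + 0.20×26.6134 = 17.5527.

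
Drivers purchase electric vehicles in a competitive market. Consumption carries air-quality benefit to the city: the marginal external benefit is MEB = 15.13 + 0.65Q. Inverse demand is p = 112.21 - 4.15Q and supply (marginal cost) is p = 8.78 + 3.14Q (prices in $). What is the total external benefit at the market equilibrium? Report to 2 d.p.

$280.08

Market equilibrium (private): 8.78 + 3.14Q = 112.21 - 4.15Q → Q_m = 14.1879.
Total external benefit = ∫₀^{Q_m} (15.13 + 0.65Q) dQ = 15.13×14.1879 + ½×0.65×14.1879² = 280.0843.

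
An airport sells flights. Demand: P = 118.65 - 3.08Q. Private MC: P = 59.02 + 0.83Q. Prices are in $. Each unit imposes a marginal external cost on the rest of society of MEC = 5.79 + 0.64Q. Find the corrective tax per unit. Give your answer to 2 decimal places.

tax = $13.36 per unit

Social marginal cost = private MC + MEC = 64.81 + 1.47Q.
Set SMC = demand: 64.81 + 1.47Q = 118.65 - 3.08Q → Q* = 11.8330.
The Pigouvian tax equals MEC at Q*: 5.79 + 0.64×11.8330 = 13.3631.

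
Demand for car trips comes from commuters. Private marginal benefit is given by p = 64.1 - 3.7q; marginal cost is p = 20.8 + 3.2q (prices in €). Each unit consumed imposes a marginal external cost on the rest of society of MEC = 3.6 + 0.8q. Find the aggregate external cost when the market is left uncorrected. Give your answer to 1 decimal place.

Market equilibrium (private): 20.8 + 3.2q = 64.1 - 3.7q → q_m = 6.2754.
Total external cost = ∫₀^{q_m} (3.6 + 0.8q) dq = 3.6×6.2754 + ½×0.8×6.2754² = 38.3437.

€38.3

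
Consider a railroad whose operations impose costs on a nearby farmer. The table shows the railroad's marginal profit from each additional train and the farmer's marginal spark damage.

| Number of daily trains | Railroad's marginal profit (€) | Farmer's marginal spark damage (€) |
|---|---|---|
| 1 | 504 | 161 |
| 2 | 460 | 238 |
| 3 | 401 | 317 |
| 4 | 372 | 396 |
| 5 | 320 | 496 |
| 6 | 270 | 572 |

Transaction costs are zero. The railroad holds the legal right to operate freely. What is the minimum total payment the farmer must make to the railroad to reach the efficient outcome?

Left alone the railroad would choose level 6 (marginal profit stays positive).
Efficient level: k* = 3 (marginal profit ≥ marginal spark damage through 3).
The farmer must at least cover the railroad's forgone profit from cutting 6→3: 372 + 320 + 270 = 962.

€962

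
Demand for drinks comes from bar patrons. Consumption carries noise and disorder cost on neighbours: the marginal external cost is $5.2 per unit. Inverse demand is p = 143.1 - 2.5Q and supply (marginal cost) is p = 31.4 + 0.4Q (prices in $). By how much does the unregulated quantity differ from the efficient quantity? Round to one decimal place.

Market equilibrium (private): 31.4 + 0.4Q = 143.1 - 2.5Q → Q_m = 38.5172.
Social marginal benefit = demand − MEC = 137.9 - 2.5Q.
Set SMB = MC: 137.9 - 2.5Q = 31.4 + 0.4Q → Q* = 36.7241.
Gap = |38.5172 − 36.7241| = 1.7931.

1.8 units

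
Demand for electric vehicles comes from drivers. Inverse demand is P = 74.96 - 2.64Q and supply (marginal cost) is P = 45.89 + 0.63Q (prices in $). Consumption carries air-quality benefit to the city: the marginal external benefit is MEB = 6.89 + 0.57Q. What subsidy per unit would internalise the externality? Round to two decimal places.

subsidy = $14.48 per unit

Social marginal benefit = demand + MEB = 81.85 - 2.07Q.
Set SMB = MC: 81.85 - 2.07Q = 45.89 + 0.63Q → Q* = 13.3185.
The Pigouvian subsidy equals MEB at Q*: 6.89 + 0.57×13.3185 = 14.4815.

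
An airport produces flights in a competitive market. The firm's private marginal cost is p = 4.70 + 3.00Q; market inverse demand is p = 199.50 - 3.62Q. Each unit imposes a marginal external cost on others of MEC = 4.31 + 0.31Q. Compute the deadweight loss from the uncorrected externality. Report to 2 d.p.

DWL = 13.02

Market equilibrium (private): 4.70 + 3.00Q = 199.50 - 3.62Q → Q_m = 29.4260.
Social marginal cost = private MC + MEC = 9.01 + 3.31Q.
Set SMC = demand: 9.01 + 3.31Q = 199.50 - 3.62Q → Q* = 27.4877.
Height of the DWL triangle at Q_m is SMC(Q_m) − demand(Q_m) = MEC(Q_m) = 13.4321.
DWL = ½ × 1.9383 × 13.4321 = 13.0177.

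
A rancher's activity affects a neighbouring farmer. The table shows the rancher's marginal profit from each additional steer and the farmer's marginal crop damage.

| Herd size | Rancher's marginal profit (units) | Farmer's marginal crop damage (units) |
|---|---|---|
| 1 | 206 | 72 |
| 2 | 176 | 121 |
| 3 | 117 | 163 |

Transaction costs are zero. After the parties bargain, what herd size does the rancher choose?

Bargaining reaches the level where marginal profit last exceeds marginal crop damage.
That holds through level 2 (176 ≥ 121) but not at 3 (117 < 163).

2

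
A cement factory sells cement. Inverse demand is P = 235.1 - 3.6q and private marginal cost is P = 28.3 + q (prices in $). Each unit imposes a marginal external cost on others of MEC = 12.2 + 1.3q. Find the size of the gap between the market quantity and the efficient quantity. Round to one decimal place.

Market equilibrium (private): 28.3 + q = 235.1 - 3.6q → q_m = 44.9565.
Social marginal cost = private MC + MEC = 40.5 + 2.3q.
Set SMC = demand: 40.5 + 2.3q = 235.1 - 3.6q → q* = 32.9831.
Gap = |44.9565 − 32.9831| = 11.9734.

12.0 units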